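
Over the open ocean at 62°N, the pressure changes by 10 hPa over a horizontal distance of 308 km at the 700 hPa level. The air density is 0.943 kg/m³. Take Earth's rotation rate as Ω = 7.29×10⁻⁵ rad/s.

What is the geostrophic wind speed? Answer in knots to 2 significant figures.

Coriolis parameter at 62°N:
f = 2Ω sin φ = 2 × 7.29×10⁻⁵ × sin 62° = 1.29×10⁻⁴ s⁻¹
Pressure gradient: |∂P/∂n| = 1000 Pa / 308000 m = 3.25×10⁻³ Pa/m
Geostrophic balance (pressure-gradient force = Coriolis force):
V_g = (1/(fρ)) |∂P/∂n| = 3.25×10⁻³ / (1.29×10⁻⁴ × 0.943) = 26.7 m/s
Converting: 26.7 m/s × 1.944 = 52 knots

52 knots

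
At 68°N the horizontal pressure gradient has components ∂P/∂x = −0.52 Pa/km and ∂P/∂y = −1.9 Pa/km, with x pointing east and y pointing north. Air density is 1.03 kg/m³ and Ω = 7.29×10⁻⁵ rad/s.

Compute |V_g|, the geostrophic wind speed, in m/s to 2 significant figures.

Coriolis parameter at 68°N:
f = 2Ω sin φ = 2 × 7.29×10⁻⁵ × sin 68° = 1.35×10⁻⁴ s⁻¹
Component geostrophic relations (x east, y north):
u_g = −(1/(fρ)) ∂P/∂y,  v_g = (1/(fρ)) ∂P/∂x
u_g = −(−1.9×10⁻³)/(1.35×10⁻⁴ × 1.03) = 13.6 m/s;  v_g = (−0.52×10⁻³)/(1.35×10⁻⁴ × 1.03) = −3.73 m/s
|V_g| = √(u_g² + v_g²) = 14.1 m/s

14 m/s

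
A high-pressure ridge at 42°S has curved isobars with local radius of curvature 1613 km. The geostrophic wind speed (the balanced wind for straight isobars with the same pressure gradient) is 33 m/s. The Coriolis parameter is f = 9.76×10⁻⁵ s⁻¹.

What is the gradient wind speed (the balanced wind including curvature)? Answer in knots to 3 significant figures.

91.5 knots

Around a high, pressure-gradient force acts outward with centrifugal, so Coriolis balances both:
fV = (1/ρ)|∂P/∂n| + V²/R  →  V² − fR·V + fR·V_g = 0
With fR = 9.76×10⁻⁵ × 1613×10³ m = 157 m/s:
V = [fR − √((fR)² − 4 fR V_g)]/2 = [157 − √(157² − 4×157×33)]/2 = 47.1 m/s
Supergeostrophic (V > V_g = 33 m/s), as expected around a high.
Converting: 47.1 m/s × 1.944 = 91.5 knots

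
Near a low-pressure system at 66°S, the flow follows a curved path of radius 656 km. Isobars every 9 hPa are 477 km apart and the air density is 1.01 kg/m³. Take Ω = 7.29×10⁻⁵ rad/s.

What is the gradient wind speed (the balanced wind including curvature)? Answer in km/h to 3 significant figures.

Coriolis parameter at 66°S:
f = 2Ω sin φ = 2 × 7.29×10⁻⁵ × sin 66° = 1.33×10⁻⁴ s⁻¹
Pressure gradient: |∂P/∂n| = 900 Pa / 477000 m = 1.89×10⁻³ Pa/m
Geostrophic speed: V_g = |∂P/∂n|/(fρ) = 1.89×10⁻³/(1.33×10⁻⁴ × 1.01) = 14.0 m/s
Around a low, centrifugal force acts outward with Coriolis, so pressure-gradient force balances both:
(1/ρ)|∂P/∂n| = fV + V²/R  →  V² + fR·V − fR·V_g = 0
With fR = 1.33×10⁻⁴ × 656×10³ m = 87.4 m/s:
V = [−fR + √((fR)² + 4 fR V_g)]/2 = [−87.4 + √(87.4² + 4×87.4×14)]/2 = 12.3 m/s
Subgeostrophic (V < V_g = 14 m/s), as expected around a low.
Converting: 12.3 m/s × 3.6 = 44.3 km/h

44.3 km/h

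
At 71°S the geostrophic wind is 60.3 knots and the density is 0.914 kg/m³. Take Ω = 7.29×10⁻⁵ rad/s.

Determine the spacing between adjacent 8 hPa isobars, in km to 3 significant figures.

205 km

Coriolis parameter at 71°S:
f = 2Ω sin φ = 2 × 7.29×10⁻⁵ × sin 71° = 1.38×10⁻⁴ s⁻¹
Wind speed in SI: 60.3 knots = 31.0 m/s
Geostrophic balance rearranged: |∂P/∂n| = f ρ V_g
|∂P/∂n| = 1.38×10⁻⁴ × 0.914 × 31.0 = 3.91×10⁻³ Pa/m
Isobar spacing: Δn = ΔP/|∂P/∂n| = 800 Pa / 3.91×10⁻³ Pa/m = 204673 m ≈ 205 km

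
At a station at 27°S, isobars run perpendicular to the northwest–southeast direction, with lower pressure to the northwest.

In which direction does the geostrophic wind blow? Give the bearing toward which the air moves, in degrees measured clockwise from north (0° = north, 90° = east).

225°

The pressure-gradient force points toward the northwest (bearing 315°).
Geostrophic balance: in the Southern Hemisphere the Coriolis force deflects motion to the left, so the geostrophic wind blows 90° to the left of the pressure-gradient force (low pressure on the right).
Rotating 315° by 90° counterclockwise gives 225° — the wind blows toward the southwest.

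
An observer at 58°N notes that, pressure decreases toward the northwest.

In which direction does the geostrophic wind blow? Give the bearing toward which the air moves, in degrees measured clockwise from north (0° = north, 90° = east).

045°

The pressure-gradient force points toward the northwest (bearing 315°).
Geostrophic balance: in the Northern Hemisphere the Coriolis force deflects motion to the right, so the geostrophic wind blows 90° to the right of the pressure-gradient force (low pressure on the left).
Rotating 315° by 90° clockwise gives 045° — the wind blows toward the northeast.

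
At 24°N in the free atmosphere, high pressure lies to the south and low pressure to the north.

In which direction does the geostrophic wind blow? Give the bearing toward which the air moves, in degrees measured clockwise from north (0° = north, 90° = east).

The pressure-gradient force points toward the north (bearing 000°).
Geostrophic balance: in the Northern Hemisphere the Coriolis force deflects motion to the right, so the geostrophic wind blows 90° to the right of the pressure-gradient force (low pressure on the left).
Rotating 000° by 90° clockwise gives 090° — the wind blows toward the east.

090°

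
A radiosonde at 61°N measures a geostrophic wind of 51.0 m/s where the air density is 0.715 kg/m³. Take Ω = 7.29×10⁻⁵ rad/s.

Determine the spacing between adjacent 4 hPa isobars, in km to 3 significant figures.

86.0 km

Coriolis parameter at 61°N:
f = 2Ω sin φ = 2 × 7.29×10⁻⁵ × sin 61° = 1.28×10⁻⁴ s⁻¹
Geostrophic balance rearranged: |∂P/∂n| = f ρ V_g
|∂P/∂n| = 1.28×10⁻⁴ × 0.715 × 51.0 = 4.65×10⁻³ Pa/m
Isobar spacing: Δn = ΔP/|∂P/∂n| = 400 Pa / 4.65×10⁻³ Pa/m = 86021 m ≈ 86.0 km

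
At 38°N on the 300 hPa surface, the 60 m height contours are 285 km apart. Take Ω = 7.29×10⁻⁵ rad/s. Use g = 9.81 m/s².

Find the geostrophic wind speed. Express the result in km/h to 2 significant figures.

Coriolis parameter at 38°N:
f = 2Ω sin φ = 2 × 7.29×10⁻⁵ × sin 38° = 8.98×10⁻⁵ s⁻¹
Height gradient: |∂Z/∂n| = 60 m / 285000 m = 2.11×10⁻⁴
On a pressure surface, geostrophic balance gives V_g = (g/f)|∂Z/∂n|:
V_g = 9.81 × 2.11×10⁻⁴ / 8.98×10⁻⁵ = 23.0 m/s
Converting: 23.0 m/s × 3.6 = 83 km/h

83 km/h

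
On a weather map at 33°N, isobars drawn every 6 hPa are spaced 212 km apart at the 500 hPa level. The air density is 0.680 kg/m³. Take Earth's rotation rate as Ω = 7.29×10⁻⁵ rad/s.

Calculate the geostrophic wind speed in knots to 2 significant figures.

100 knots

Coriolis parameter at 33°N:
f = 2Ω sin φ = 2 × 7.29×10⁻⁵ × sin 33° = 7.94×10⁻⁵ s⁻¹
Pressure gradient: |∂P/∂n| = 600 Pa / 212000 m = 2.83×10⁻³ Pa/m
Geostrophic balance (pressure-gradient force = Coriolis force):
V_g = (1/(fρ)) |∂P/∂n| = 2.83×10⁻³ / (7.94×10⁻⁵ × 0.680) = 52.4 m/s
Converting: 52.4 m/s × 1.944 = 100 knots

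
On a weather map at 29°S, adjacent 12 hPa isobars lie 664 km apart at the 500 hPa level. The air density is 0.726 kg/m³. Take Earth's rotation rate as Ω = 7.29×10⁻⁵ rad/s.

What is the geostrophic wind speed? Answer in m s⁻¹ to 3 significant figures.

35.2 m s⁻¹

Coriolis parameter at 29°S:
f = 2Ω sin φ = 2 × 7.29×10⁻⁵ × sin 29° = 7.07×10⁻⁵ s⁻¹
Pressure gradient: |∂P/∂n| = 1200 Pa / 664000 m = 1.81×10⁻³ Pa/m
Geostrophic balance (pressure-gradient force = Coriolis force):
V_g = (1/(fρ)) |∂P/∂n| = 1.81×10⁻³ / (7.07×10⁻⁵ × 0.726) = 35.2 m/s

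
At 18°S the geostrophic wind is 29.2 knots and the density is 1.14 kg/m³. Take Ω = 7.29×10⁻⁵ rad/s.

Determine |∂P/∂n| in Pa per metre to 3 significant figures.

Coriolis parameter at 18°S:
f = 2Ω sin φ = 2 × 7.29×10⁻⁵ × sin 18° = 4.51×10⁻⁵ s⁻¹
Wind speed in SI: 29.2 knots = 15.0 m/s
Geostrophic balance rearranged: |∂P/∂n| = f ρ V_g
|∂P/∂n| = 4.51×10⁻⁵ × 1.14 × 15.0 = 7.72×10⁻⁴ Pa/m

7.72×10⁻⁴ Pa/m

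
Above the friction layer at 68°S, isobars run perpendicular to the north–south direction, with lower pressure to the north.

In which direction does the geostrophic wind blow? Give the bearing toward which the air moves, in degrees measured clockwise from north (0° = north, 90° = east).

The pressure-gradient force points toward the north (bearing 000°).
Geostrophic balance: in the Southern Hemisphere the Coriolis force deflects motion to the left, so the geostrophic wind blows 90° to the left of the pressure-gradient force (low pressure on the right).
Rotating 000° by 90° counterclockwise gives 270° — the wind blows toward the west.

270°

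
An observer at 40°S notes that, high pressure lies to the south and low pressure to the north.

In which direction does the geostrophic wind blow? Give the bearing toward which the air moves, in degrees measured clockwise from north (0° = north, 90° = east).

The pressure-gradient force points toward the north (bearing 000°).
Geostrophic balance: in the Southern Hemisphere the Coriolis force deflects motion to the left, so the geostrophic wind blows 90° to the left of the pressure-gradient force (low pressure on the right).
Rotating 000° by 90° counterclockwise gives 270° — the wind blows toward the west.

270°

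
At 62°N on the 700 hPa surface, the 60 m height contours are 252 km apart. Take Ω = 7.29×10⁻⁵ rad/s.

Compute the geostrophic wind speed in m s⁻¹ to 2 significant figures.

Coriolis parameter at 62°N:
f = 2Ω sin φ = 2 × 7.29×10⁻⁵ × sin 62° = 1.29×10⁻⁴ s⁻¹
Height gradient: |∂Z/∂n| = 60 m / 252000 m = 2.38×10⁻⁴
On a pressure surface, geostrophic balance gives V_g = (g/f)|∂Z/∂n|:
V_g = 9.81 × 2.38×10⁻⁴ / 1.29×10⁻⁴ = 18.1 m/s

18 m s⁻¹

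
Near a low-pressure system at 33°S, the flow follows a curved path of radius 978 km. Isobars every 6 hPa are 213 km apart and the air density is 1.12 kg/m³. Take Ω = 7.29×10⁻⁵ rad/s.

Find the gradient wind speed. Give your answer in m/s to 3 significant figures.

Coriolis parameter at 33°S:
f = 2Ω sin φ = 2 × 7.29×10⁻⁵ × sin 33° = 7.94×10⁻⁵ s⁻¹
Pressure gradient: |∂P/∂n| = 600 Pa / 213000 m = 2.82×10⁻³ Pa/m
Geostrophic speed: V_g = |∂P/∂n|/(fρ) = 2.82×10⁻³/(7.94×10⁻⁵ × 1.12) = 31.7 m/s
Around a low, centrifugal force acts outward with Coriolis, so pressure-gradient force balances both:
(1/ρ)|∂P/∂n| = fV + V²/R  →  V² + fR·V − fR·V_g = 0
With fR = 7.94×10⁻⁵ × 978×10³ m = 77.7 m/s:
V = [−fR + √((fR)² + 4 fR V_g)]/2 = [−77.7 + √(77.7² + 4×77.7×31.7)]/2 = 24.2 m/s
Subgeostrophic (V < V_g = 31.7 m/s), as expected around a low.

24.2 m/s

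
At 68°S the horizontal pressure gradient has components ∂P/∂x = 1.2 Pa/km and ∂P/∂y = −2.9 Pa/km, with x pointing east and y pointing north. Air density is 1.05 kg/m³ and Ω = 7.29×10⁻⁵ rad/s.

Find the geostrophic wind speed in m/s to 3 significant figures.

Coriolis parameter at 68°S:
f = 2Ω sin φ = 2 × 7.29×10⁻⁵ × sin 68° = 1.35×10⁻⁴ s⁻¹
In the Southern Hemisphere f is negative: f = −1.35×10⁻⁴ s⁻¹.
Component geostrophic relations (x east, y north):
u_g = −(1/(fρ)) ∂P/∂y,  v_g = (1/(fρ)) ∂P/∂x
u_g = −(−2.9×10⁻³)/(−1.35×10⁻⁴ × 1.05) = −20.4 m/s;  v_g = (1.2×10⁻³)/(−1.35×10⁻⁴ × 1.05) = −8.45 m/s
|V_g| = √(u_g² + v_g²) = 22.1 m/s

22.1 m/s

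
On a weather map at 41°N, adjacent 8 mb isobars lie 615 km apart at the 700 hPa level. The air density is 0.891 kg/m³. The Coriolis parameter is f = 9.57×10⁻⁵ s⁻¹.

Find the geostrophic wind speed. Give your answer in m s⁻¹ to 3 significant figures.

Pressure gradient: |∂P/∂n| = 800 Pa / 615000 m = 1.30×10⁻³ Pa/m
Geostrophic balance (pressure-gradient force = Coriolis force):
V_g = (1/(fρ)) |∂P/∂n| = 1.30×10⁻³ / (9.57×10⁻⁵ × 0.891) = 15.3 m/s

15.3 m s⁻¹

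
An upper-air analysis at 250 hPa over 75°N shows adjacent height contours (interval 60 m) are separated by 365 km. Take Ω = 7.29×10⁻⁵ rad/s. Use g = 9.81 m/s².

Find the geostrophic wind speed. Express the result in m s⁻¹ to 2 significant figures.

Coriolis parameter at 75°N:
f = 2Ω sin φ = 2 × 7.29×10⁻⁵ × sin 75° = 1.41×10⁻⁴ s⁻¹
Height gradient: |∂Z/∂n| = 60 m / 365000 m = 1.64×10⁻⁴
On a pressure surface, geostrophic balance gives V_g = (g/f)|∂Z/∂n|:
V_g = 9.81 × 1.64×10⁻⁴ / 1.41×10⁻⁴ = 11.5 m/s

11 m s⁻¹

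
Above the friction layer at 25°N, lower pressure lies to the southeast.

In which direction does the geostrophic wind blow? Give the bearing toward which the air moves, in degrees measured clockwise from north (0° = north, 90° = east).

The pressure-gradient force points toward the southeast (bearing 135°).
Geostrophic balance: in the Northern Hemisphere the Coriolis force deflects motion to the right, so the geostrophic wind blows 90° to the right of the pressure-gradient force (low pressure on the left).
Rotating 135° by 90° clockwise gives 225° — the wind blows toward the southwest.

225°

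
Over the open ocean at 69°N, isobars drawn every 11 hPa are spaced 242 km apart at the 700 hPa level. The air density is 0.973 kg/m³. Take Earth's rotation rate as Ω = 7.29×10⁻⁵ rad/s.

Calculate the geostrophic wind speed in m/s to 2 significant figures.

Coriolis parameter at 69°N:
f = 2Ω sin φ = 2 × 7.29×10⁻⁵ × sin 69° = 1.36×10⁻⁴ s⁻¹
Pressure gradient: |∂P/∂n| = 1100 Pa / 242000 m = 4.55×10⁻³ Pa/m
Geostrophic balance (pressure-gradient force = Coriolis force):
V_g = (1/(fρ)) |∂P/∂n| = 4.55×10⁻³ / (1.36×10⁻⁴ × 0.973) = 34.3 m/s

34 m/s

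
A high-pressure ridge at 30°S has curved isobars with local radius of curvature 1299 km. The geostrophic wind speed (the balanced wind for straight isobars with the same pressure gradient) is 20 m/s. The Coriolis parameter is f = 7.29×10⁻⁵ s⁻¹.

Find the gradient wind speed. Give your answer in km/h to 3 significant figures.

Around a high, pressure-gradient force acts outward with centrifugal, so Coriolis balances both:
fV = (1/ρ)|∂P/∂n| + V²/R  →  V² − fR·V + fR·V_g = 0
With fR = 7.29×10⁻⁵ × 1299×10³ m = 94.7 m/s:
V = [fR − √((fR)² − 4 fR V_g)]/2 = [94.7 − √(94.7² − 4×94.7×20)]/2 = 28.7 m/s
Supergeostrophic (V > V_g = 20 m/s), as expected around a high.
Converting: 28.7 m/s × 3.6 = 103 km/h

103 km/h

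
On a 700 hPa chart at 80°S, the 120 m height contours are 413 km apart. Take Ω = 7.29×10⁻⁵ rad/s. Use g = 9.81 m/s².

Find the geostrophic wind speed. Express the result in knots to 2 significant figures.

39 knots

Coriolis parameter at 80°S:
f = 2Ω sin φ = 2 × 7.29×10⁻⁵ × sin 80° = 1.44×10⁻⁴ s⁻¹
Height gradient: |∂Z/∂n| = 120 m / 413000 m = 2.91×10⁻⁴
On a pressure surface, geostrophic balance gives V_g = (g/f)|∂Z/∂n|:
V_g = 9.81 × 2.91×10⁻⁴ / 1.44×10⁻⁴ = 19.9 m/s
Converting: 19.9 m/s × 1.944 = 39 knots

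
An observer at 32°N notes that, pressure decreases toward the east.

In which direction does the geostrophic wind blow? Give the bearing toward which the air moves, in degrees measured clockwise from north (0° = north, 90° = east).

180°

The pressure-gradient force points toward the east (bearing 090°).
Geostrophic balance: in the Northern Hemisphere the Coriolis force deflects motion to the right, so the geostrophic wind blows 90° to the right of the pressure-gradient force (low pressure on the left).
Rotating 090° by 90° clockwise gives 180° — the wind blows toward the south.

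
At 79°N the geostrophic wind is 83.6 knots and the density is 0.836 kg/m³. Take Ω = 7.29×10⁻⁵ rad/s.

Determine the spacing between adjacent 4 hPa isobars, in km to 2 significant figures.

Coriolis parameter at 79°N:
f = 2Ω sin φ = 2 × 7.29×10⁻⁵ × sin 79° = 1.43×10⁻⁴ s⁻¹
Wind speed in SI: 83.6 knots = 43.0 m/s
Geostrophic balance rearranged: |∂P/∂n| = f ρ V_g
|∂P/∂n| = 1.43×10⁻⁴ × 0.836 × 43.0 = 5.15×10⁻³ Pa/m
Isobar spacing: Δn = ΔP/|∂P/∂n| = 400 Pa / 5.15×10⁻³ Pa/m = 77733 m ≈ 78 km

78 km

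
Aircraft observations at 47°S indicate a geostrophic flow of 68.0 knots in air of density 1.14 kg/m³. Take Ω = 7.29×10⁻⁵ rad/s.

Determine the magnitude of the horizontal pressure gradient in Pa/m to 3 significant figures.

Coriolis parameter at 47°S:
f = 2Ω sin φ = 2 × 7.29×10⁻⁵ × sin 47° = 1.07×10⁻⁴ s⁻¹
Wind speed in SI: 68.0 knots = 35.0 m/s
Geostrophic balance rearranged: |∂P/∂n| = f ρ V_g
|∂P/∂n| = 1.07×10⁻⁴ × 1.14 × 35.0 = 4.25×10⁻³ Pa/m

4.25×10⁻³ Pa/m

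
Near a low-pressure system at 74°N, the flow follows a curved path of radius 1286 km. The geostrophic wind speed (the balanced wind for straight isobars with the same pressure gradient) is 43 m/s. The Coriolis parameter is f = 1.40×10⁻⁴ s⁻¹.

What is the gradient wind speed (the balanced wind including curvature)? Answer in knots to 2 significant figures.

Around a low, centrifugal force acts outward with Coriolis, so pressure-gradient force balances both:
(1/ρ)|∂P/∂n| = fV + V²/R  →  V² + fR·V − fR·V_g = 0
With fR = 1.40×10⁻⁴ × 1286×10³ m = 180 m/s:
V = [−fR + √((fR)² + 4 fR V_g)]/2 = [−180 + √(180² + 4×180×43)]/2 = 35.9 m/s
Subgeostrophic (V < V_g = 43 m/s), as expected around a low.
Converting: 35.9 m/s × 1.944 = 70 knots

70 knots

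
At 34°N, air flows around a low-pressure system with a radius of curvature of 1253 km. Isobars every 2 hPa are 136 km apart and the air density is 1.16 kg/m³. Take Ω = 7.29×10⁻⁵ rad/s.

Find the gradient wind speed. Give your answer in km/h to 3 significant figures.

Coriolis parameter at 34°N:
f = 2Ω sin φ = 2 × 7.29×10⁻⁵ × sin 34° = 8.15×10⁻⁵ s⁻¹
Pressure gradient: |∂P/∂n| = 200 Pa / 136000 m = 1.47×10⁻³ Pa/m
Geostrophic speed: V_g = |∂P/∂n|/(fρ) = 1.47×10⁻³/(8.15×10⁻⁵ × 1.16) = 15.5 m/s
Around a low, centrifugal force acts outward with Coriolis, so pressure-gradient force balances both:
(1/ρ)|∂P/∂n| = fV + V²/R  →  V² + fR·V − fR·V_g = 0
With fR = 8.15×10⁻⁵ × 1253×10³ m = 102 m/s:
V = [−fR + √((fR)² + 4 fR V_g)]/2 = [−102 + √(102² + 4×102×15.5)]/2 = 13.7 m/s
Subgeostrophic (V < V_g = 15.5 m/s), as expected around a low.
Converting: 13.7 m/s × 3.6 = 49.4 km/h

49.4 km/h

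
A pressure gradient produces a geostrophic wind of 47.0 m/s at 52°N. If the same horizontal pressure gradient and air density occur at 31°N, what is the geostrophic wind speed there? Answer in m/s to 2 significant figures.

72 m/s

With the same pressure gradient and density, V_g ∝ 1/f ∝ 1/sin φ.
V₂ = V₁ · sin φ₁ / sin φ₂ = 47.0 × sin 52° / sin 31°
V₂ = 47.0 × 0.7880/0.5150 = 72 m/s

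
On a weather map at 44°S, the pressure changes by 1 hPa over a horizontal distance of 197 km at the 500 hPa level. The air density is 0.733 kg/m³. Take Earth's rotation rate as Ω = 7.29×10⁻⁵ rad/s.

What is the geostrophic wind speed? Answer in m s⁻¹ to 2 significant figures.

6.8 m s⁻¹

Coriolis parameter at 44°S:
f = 2Ω sin φ = 2 × 7.29×10⁻⁵ × sin 44° = 1.01×10⁻⁴ s⁻¹
Pressure gradient: |∂P/∂n| = 100 Pa / 197000 m = 5.08×10⁻⁴ Pa/m
Geostrophic balance (pressure-gradient force = Coriolis force):
V_g = (1/(fρ)) |∂P/∂n| = 5.08×10⁻⁴ / (1.01×10⁻⁴ × 0.733) = 6.84 m/s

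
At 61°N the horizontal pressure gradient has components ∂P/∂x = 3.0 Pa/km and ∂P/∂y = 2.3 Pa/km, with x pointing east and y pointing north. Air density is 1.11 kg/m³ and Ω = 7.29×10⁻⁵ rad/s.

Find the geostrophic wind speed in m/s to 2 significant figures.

27 m/s

Coriolis parameter at 61°N:
f = 2Ω sin φ = 2 × 7.29×10⁻⁵ × sin 61° = 1.28×10⁻⁴ s⁻¹
Component geostrophic relations (x east, y north):
u_g = −(1/(fρ)) ∂P/∂y,  v_g = (1/(fρ)) ∂P/∂x
u_g = −(2.3×10⁻³)/(1.28×10⁻⁴ × 1.11) = −16.2 m/s;  v_g = (3.0×10⁻³)/(1.28×10⁻⁴ × 1.11) = 21.2 m/s
|V_g| = √(u_g² + v_g²) = 26.7 m/s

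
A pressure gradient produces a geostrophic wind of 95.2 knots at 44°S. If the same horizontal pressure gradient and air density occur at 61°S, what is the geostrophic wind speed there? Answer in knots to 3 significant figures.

75.6 knots

With the same pressure gradient and density, V_g ∝ 1/f ∝ 1/sin φ.
V₂ = V₁ · sin φ₁ / sin φ₂ = 95.2 × sin 44° / sin 61°
V₂ = 95.2 × 0.6947/0.8746 = 75.6 knots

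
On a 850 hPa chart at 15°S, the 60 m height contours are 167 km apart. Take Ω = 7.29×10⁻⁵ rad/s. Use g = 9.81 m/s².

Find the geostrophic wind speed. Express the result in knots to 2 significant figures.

180 knots

Coriolis parameter at 15°S:
f = 2Ω sin φ = 2 × 7.29×10⁻⁵ × sin 15° = 3.77×10⁻⁵ s⁻¹
Height gradient: |∂Z/∂n| = 60 m / 167000 m = 3.59×10⁻⁴
On a pressure surface, geostrophic balance gives V_g = (g/f)|∂Z/∂n|:
V_g = 9.81 × 3.59×10⁻⁴ / 3.77×10⁻⁵ = 93.4 m/s
Converting: 93.4 m/s × 1.944 = 180 knots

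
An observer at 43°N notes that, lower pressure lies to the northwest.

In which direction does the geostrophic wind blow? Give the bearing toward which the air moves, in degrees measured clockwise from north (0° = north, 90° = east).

The pressure-gradient force points toward the northwest (bearing 315°).
Geostrophic balance: in the Northern Hemisphere the Coriolis force deflects motion to the right, so the geostrophic wind blows 90° to the right of the pressure-gradient force (low pressure on the left).
Rotating 315° by 90° clockwise gives 045° — the wind blows toward the northeast.

045°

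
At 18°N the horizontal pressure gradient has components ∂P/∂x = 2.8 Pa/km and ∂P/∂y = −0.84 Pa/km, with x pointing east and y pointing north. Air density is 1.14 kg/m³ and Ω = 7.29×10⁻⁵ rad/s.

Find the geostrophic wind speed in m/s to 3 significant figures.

Coriolis parameter at 18°N:
f = 2Ω sin φ = 2 × 7.29×10⁻⁵ × sin 18° = 4.51×10⁻⁵ s⁻¹
Component geostrophic relations (x east, y north):
u_g = −(1/(fρ)) ∂P/∂y,  v_g = (1/(fρ)) ∂P/∂x
u_g = −(−0.84×10⁻³)/(4.51×10⁻⁵ × 1.14) = 16.4 m/s;  v_g = (2.8×10⁻³)/(4.51×10⁻⁵ × 1.14) = 54.5 m/s
|V_g| = √(u_g² + v_g²) = 56.9 m/s

56.9 m/s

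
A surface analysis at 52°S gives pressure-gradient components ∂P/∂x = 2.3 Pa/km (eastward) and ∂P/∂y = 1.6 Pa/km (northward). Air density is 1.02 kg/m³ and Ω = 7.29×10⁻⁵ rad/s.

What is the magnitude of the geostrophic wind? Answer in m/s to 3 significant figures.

Coriolis parameter at 52°S:
f = 2Ω sin φ = 2 × 7.29×10⁻⁵ × sin 52° = 1.15×10⁻⁴ s⁻¹
In the Southern Hemisphere f is negative: f = −1.15×10⁻⁴ s⁻¹.
Component geostrophic relations (x east, y north):
u_g = −(1/(fρ)) ∂P/∂y,  v_g = (1/(fρ)) ∂P/∂x
u_g = −(1.6×10⁻³)/(−1.15×10⁻⁴ × 1.02) = 13.7 m/s;  v_g = (2.3×10⁻³)/(−1.15×10⁻⁴ × 1.02) = −19.6 m/s
|V_g| = √(u_g² + v_g²) = 23.9 m/s

23.9 m/s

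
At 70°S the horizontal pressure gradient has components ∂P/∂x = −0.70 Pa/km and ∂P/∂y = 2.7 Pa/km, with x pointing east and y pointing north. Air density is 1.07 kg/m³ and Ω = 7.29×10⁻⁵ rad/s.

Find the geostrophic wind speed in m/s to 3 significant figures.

Coriolis parameter at 70°S:
f = 2Ω sin φ = 2 × 7.29×10⁻⁵ × sin 70° = 1.37×10⁻⁴ s⁻¹
In the Southern Hemisphere f is negative: f = −1.37×10⁻⁴ s⁻¹.
Component geostrophic relations (x east, y north):
u_g = −(1/(fρ)) ∂P/∂y,  v_g = (1/(fρ)) ∂P/∂x
u_g = −(2.7×10⁻³)/(−1.37×10⁻⁴ × 1.07) = 18.4 m/s;  v_g = (−0.70×10⁻³)/(−1.37×10⁻⁴ × 1.07) = 4.77 m/s
|V_g| = √(u_g² + v_g²) = 19.0 m/s

19.0 m/s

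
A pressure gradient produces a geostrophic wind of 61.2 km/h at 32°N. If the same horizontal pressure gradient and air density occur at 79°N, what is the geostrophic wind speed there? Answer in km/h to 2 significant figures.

33 km/h

With the same pressure gradient and density, V_g ∝ 1/f ∝ 1/sin φ.
V₂ = V₁ · sin φ₁ / sin φ₂ = 61.2 × sin 32° / sin 79°
V₂ = 61.2 × 0.5299/0.9816 = 33 km/h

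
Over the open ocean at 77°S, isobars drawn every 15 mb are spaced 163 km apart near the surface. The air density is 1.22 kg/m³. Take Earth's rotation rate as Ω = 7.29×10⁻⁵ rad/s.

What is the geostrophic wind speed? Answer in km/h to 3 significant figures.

191 km/h

Coriolis parameter at 77°S:
f = 2Ω sin φ = 2 × 7.29×10⁻⁵ × sin 77° = 1.42×10⁻⁴ s⁻¹
Pressure gradient: |∂P/∂n| = 1500 Pa / 163000 m = 9.20×10⁻³ Pa/m
Geostrophic balance (pressure-gradient force = Coriolis force):
V_g = (1/(fρ)) |∂P/∂n| = 9.20×10⁻³ / (1.42×10⁻⁴ × 1.22) = 53.1 m/s
Converting: 53.1 m/s × 3.6 = 191 km/h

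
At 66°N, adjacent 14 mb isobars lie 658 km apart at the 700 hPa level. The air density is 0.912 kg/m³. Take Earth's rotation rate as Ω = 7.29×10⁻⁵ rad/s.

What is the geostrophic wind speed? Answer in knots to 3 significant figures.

34.0 knots

Coriolis parameter at 66°N:
f = 2Ω sin φ = 2 × 7.29×10⁻⁵ × sin 66° = 1.33×10⁻⁴ s⁻¹
Pressure gradient: |∂P/∂n| = 1400 Pa / 658000 m = 2.13×10⁻³ Pa/m
Geostrophic balance (pressure-gradient force = Coriolis force):
V_g = (1/(fρ)) |∂P/∂n| = 2.13×10⁻³ / (1.33×10⁻⁴ × 0.912) = 17.5 m/s
Converting: 17.5 m/s × 1.944 = 34.0 knots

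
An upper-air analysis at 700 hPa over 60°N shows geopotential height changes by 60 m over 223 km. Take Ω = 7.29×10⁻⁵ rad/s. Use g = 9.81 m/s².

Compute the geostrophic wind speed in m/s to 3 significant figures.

Coriolis parameter at 60°N:
f = 2Ω sin φ = 2 × 7.29×10⁻⁵ × sin 60° = 1.26×10⁻⁴ s⁻¹
Height gradient: |∂Z/∂n| = 60 m / 223000 m = 2.69×10⁻⁴
On a pressure surface, geostrophic balance gives V_g = (g/f)|∂Z/∂n|:
V_g = 9.81 × 2.69×10⁻⁴ / 1.26×10⁻⁴ = 20.9 m/s

20.9 m/s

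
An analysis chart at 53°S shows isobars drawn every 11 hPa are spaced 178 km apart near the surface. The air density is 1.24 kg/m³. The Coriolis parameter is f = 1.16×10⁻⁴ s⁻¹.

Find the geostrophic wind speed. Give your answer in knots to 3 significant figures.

83.5 knots

Pressure gradient: |∂P/∂n| = 1100 Pa / 178000 m = 6.18×10⁻³ Pa/m
Geostrophic balance (pressure-gradient force = Coriolis force):
V_g = (1/(fρ)) |∂P/∂n| = 6.18×10⁻³ / (1.16×10⁻⁴ × 1.24) = 43.0 m/s
Converting: 43.0 m/s × 1.944 = 83.5 knots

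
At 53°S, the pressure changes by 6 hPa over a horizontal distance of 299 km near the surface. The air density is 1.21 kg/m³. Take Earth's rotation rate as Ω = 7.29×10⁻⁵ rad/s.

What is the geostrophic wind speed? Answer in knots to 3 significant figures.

27.7 knots

Coriolis parameter at 53°S:
f = 2Ω sin φ = 2 × 7.29×10⁻⁵ × sin 53° = 1.16×10⁻⁴ s⁻¹
Pressure gradient: |∂P/∂n| = 600 Pa / 299000 m = 2.01×10⁻³ Pa/m
Geostrophic balance (pressure-gradient force = Coriolis force):
V_g = (1/(fρ)) |∂P/∂n| = 2.01×10⁻³ / (1.16×10⁻⁴ × 1.21) = 14.2 m/s
Converting: 14.2 m/s × 1.944 = 27.7 knots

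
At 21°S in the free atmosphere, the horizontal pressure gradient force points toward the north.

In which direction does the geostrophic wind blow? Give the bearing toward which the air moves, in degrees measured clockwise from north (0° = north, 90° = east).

The pressure-gradient force points toward the north (bearing 000°).
Geostrophic balance: in the Southern Hemisphere the Coriolis force deflects motion to the left, so the geostrophic wind blows 90° to the left of the pressure-gradient force (low pressure on the right).
Rotating 000° by 90° counterclockwise gives 270° — the wind blows toward the west.

270°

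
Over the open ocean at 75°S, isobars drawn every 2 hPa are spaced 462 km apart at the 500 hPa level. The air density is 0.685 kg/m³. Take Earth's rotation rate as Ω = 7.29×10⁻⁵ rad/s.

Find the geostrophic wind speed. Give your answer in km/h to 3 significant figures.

Coriolis parameter at 75°S:
f = 2Ω sin φ = 2 × 7.29×10⁻⁵ × sin 75° = 1.41×10⁻⁴ s⁻¹
Pressure gradient: |∂P/∂n| = 200 Pa / 462000 m = 4.33×10⁻⁴ Pa/m
Geostrophic balance (pressure-gradient force = Coriolis force):
V_g = (1/(fρ)) |∂P/∂n| = 4.33×10⁻⁴ / (1.41×10⁻⁴ × 0.685) = 4.49 m/s
Converting: 4.49 m/s × 3.6 = 16.2 km/h

16.2 km/h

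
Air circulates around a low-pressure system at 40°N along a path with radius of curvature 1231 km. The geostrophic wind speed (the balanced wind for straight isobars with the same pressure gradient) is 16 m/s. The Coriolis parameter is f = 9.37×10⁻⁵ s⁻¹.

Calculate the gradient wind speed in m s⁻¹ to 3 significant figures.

14.2 m s⁻¹

Around a low, centrifugal force acts outward with Coriolis, so pressure-gradient force balances both:
(1/ρ)|∂P/∂n| = fV + V²/R  →  V² + fR·V − fR·V_g = 0
With fR = 9.37×10⁻⁵ × 1231×10³ m = 115 m/s:
V = [−fR + √((fR)² + 4 fR V_g)]/2 = [−115 + √(115² + 4×115×16)]/2 = 14.2 m/s
Subgeostrophic (V < V_g = 16 m/s), as expected around a low.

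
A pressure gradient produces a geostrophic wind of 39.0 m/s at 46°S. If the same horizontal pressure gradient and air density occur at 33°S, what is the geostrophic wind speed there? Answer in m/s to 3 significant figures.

With the same pressure gradient and density, V_g ∝ 1/f ∝ 1/sin φ.
V₂ = V₁ · sin φ₁ / sin φ₂ = 39.0 × sin 46° / sin 33°
V₂ = 39.0 × 0.7193/0.5446 = 51.5 m/s

51.5 m/s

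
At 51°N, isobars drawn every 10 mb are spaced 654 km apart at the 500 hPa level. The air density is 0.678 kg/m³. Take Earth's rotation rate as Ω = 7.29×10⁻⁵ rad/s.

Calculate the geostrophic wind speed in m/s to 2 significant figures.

20 m/s

Coriolis parameter at 51°N:
f = 2Ω sin φ = 2 × 7.29×10⁻⁵ × sin 51° = 1.13×10⁻⁴ s⁻¹
Pressure gradient: |∂P/∂n| = 1000 Pa / 654000 m = 1.53×10⁻³ Pa/m
Geostrophic balance (pressure-gradient force = Coriolis force):
V_g = (1/(fρ)) |∂P/∂n| = 1.53×10⁻³ / (1.13×10⁻⁴ × 0.678) = 19.9 m/s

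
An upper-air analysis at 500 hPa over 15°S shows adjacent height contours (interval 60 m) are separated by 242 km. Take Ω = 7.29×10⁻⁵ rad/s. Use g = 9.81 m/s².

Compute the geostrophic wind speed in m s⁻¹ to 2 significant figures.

64 m s⁻¹

Coriolis parameter at 15°S:
f = 2Ω sin φ = 2 × 7.29×10⁻⁵ × sin 15° = 3.77×10⁻⁵ s⁻¹
Height gradient: |∂Z/∂n| = 60 m / 242000 m = 2.48×10⁻⁴
On a pressure surface, geostrophic balance gives V_g = (g/f)|∂Z/∂n|:
V_g = 9.81 × 2.48×10⁻⁴ / 3.77×10⁻⁵ = 64.5 m/s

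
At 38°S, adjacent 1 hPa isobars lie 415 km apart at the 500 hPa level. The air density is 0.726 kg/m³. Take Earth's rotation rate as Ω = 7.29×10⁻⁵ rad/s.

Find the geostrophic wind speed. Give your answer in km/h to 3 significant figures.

13.3 km/h

Coriolis parameter at 38°S:
f = 2Ω sin φ = 2 × 7.29×10⁻⁵ × sin 38° = 8.98×10⁻⁵ s⁻¹
Pressure gradient: |∂P/∂n| = 100 Pa / 415000 m = 2.41×10⁻⁴ Pa/m
Geostrophic balance (pressure-gradient force = Coriolis force):
V_g = (1/(fρ)) |∂P/∂n| = 2.41×10⁻⁴ / (8.98×10⁻⁵ × 0.726) = 3.70 m/s
Converting: 3.70 m/s × 3.6 = 13.3 km/h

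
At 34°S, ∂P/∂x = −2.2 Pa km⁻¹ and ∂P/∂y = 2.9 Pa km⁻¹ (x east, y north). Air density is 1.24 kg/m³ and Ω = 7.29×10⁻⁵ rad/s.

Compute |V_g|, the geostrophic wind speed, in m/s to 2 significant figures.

Coriolis parameter at 34°S:
f = 2Ω sin φ = 2 × 7.29×10⁻⁵ × sin 34° = 8.15×10⁻⁵ s⁻¹
In the Southern Hemisphere f is negative: f = −8.15×10⁻⁵ s⁻¹.
Component geostrophic relations (x east, y north):
u_g = −(1/(fρ)) ∂P/∂y,  v_g = (1/(fρ)) ∂P/∂x
u_g = −(2.9×10⁻³)/(−8.15×10⁻⁵ × 1.24) = 28.7 m/s;  v_g = (−2.2×10⁻³)/(−8.15×10⁻⁵ × 1.24) = 21.8 m/s
|V_g| = √(u_g² + v_g²) = 36.0 m/s

36 m/s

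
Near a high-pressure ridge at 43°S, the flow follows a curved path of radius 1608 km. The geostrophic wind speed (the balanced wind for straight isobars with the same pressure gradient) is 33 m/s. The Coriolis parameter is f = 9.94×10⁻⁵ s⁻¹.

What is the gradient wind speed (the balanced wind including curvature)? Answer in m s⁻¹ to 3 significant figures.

46.6 m s⁻¹

Around a high, pressure-gradient force acts outward with centrifugal, so Coriolis balances both:
fV = (1/ρ)|∂P/∂n| + V²/R  →  V² − fR·V + fR·V_g = 0
With fR = 9.94×10⁻⁵ × 1608×10³ m = 160 m/s:
V = [fR − √((fR)² − 4 fR V_g)]/2 = [160 − √(160² − 4×160×33)]/2 = 46.6 m/s
Supergeostrophic (V > V_g = 33 m/s), as expected around a high.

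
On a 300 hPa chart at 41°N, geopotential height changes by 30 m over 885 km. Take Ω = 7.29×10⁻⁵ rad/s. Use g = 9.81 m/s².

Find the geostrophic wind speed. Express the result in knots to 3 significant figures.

Coriolis parameter at 41°N:
f = 2Ω sin φ = 2 × 7.29×10⁻⁵ × sin 41° = 9.57×10⁻⁵ s⁻¹
Height gradient: |∂Z/∂n| = 30 m / 885000 m = 3.39×10⁻⁵
On a pressure surface, geostrophic balance gives V_g = (g/f)|∂Z/∂n|:
V_g = 9.81 × 3.39×10⁻⁵ / 9.57×10⁻⁵ = 3.48 m/s
Converting: 3.48 m/s × 1.944 = 6.76 knots

6.76 knots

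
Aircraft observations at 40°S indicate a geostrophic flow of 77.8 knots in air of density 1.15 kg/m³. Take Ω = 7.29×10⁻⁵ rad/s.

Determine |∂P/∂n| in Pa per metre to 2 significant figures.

Coriolis parameter at 40°S:
f = 2Ω sin φ = 2 × 7.29×10⁻⁵ × sin 40° = 9.37×10⁻⁵ s⁻¹
Wind speed in SI: 77.8 knots = 40.0 m/s
Geostrophic balance rearranged: |∂P/∂n| = f ρ V_g
|∂P/∂n| = 9.37×10⁻⁵ × 1.15 × 40.0 = 4.31×10⁻³ Pa/m

4.3×10⁻³ Pa/m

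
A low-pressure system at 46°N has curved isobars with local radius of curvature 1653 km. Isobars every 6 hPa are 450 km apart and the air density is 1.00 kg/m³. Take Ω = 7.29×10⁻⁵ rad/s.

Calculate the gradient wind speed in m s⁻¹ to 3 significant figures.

Coriolis parameter at 46°N:
f = 2Ω sin φ = 2 × 7.29×10⁻⁵ × sin 46° = 1.05×10⁻⁴ s⁻¹
Pressure gradient: |∂P/∂n| = 600 Pa / 450000 m = 1.33×10⁻³ Pa/m
Geostrophic speed: V_g = |∂P/∂n|/(fρ) = 1.33×10⁻³/(1.05×10⁻⁴ × 1.00) = 12.7 m/s
Around a low, centrifugal force acts outward with Coriolis, so pressure-gradient force balances both:
(1/ρ)|∂P/∂n| = fV + V²/R  →  V² + fR·V − fR·V_g = 0
With fR = 1.05×10⁻⁴ × 1653×10³ m = 173 m/s:
V = [−fR + √((fR)² + 4 fR V_g)]/2 = [−173 + √(173² + 4×173×12.7)]/2 = 11.9 m/s
Subgeostrophic (V < V_g = 12.7 m/s), as expected around a low.

11.9 m s⁻¹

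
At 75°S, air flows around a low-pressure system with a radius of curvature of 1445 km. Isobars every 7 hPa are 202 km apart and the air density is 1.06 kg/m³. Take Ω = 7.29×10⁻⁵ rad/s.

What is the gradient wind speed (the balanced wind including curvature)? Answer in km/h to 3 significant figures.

75.7 km/h

Coriolis parameter at 75°S:
f = 2Ω sin φ = 2 × 7.29×10⁻⁵ × sin 75° = 1.41×10⁻⁴ s⁻¹
Pressure gradient: |∂P/∂n| = 700 Pa / 202000 m = 3.47×10⁻³ Pa/m
Geostrophic speed: V_g = |∂P/∂n|/(fρ) = 3.47×10⁻³/(1.41×10⁻⁴ × 1.06) = 23.2 m/s
Around a low, centrifugal force acts outward with Coriolis, so pressure-gradient force balances both:
(1/ρ)|∂P/∂n| = fV + V²/R  →  V² + fR·V − fR·V_g = 0
With fR = 1.41×10⁻⁴ × 1445×10³ m = 204 m/s:
V = [−fR + √((fR)² + 4 fR V_g)]/2 = [−204 + √(204² + 4×204×23.2)]/2 = 21 m/s
Subgeostrophic (V < V_g = 23.2 m/s), as expected around a low.
Converting: 21 m/s × 3.6 = 75.7 km/h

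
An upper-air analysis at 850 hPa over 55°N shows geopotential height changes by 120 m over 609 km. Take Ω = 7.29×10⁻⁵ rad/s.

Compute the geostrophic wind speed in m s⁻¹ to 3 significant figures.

16.2 m s⁻¹

Coriolis parameter at 55°N:
f = 2Ω sin φ = 2 × 7.29×10⁻⁵ × sin 55° = 1.19×10⁻⁴ s⁻¹
Height gradient: |∂Z/∂n| = 120 m / 609000 m = 1.97×10⁻⁴
On a pressure surface, geostrophic balance gives V_g = (g/f)|∂Z/∂n|:
V_g = 9.81 × 1.97×10⁻⁴ / 1.19×10⁻⁴ = 16.2 m/s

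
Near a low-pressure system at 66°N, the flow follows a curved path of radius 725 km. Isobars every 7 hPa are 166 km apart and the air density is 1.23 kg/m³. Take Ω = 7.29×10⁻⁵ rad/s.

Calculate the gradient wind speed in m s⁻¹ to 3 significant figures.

Coriolis parameter at 66°N:
f = 2Ω sin φ = 2 × 7.29×10⁻⁵ × sin 66° = 1.33×10⁻⁴ s⁻¹
Pressure gradient: |∂P/∂n| = 700 Pa / 166000 m = 4.22×10⁻³ Pa/m
Geostrophic speed: V_g = |∂P/∂n|/(fρ) = 4.22×10⁻³/(1.33×10⁻⁴ × 1.23) = 25.7 m/s
Around a low, centrifugal force acts outward with Coriolis, so pressure-gradient force balances both:
(1/ρ)|∂P/∂n| = fV + V²/R  →  V² + fR·V − fR·V_g = 0
With fR = 1.33×10⁻⁴ × 725×10³ m = 96.6 m/s:
V = [−fR + √((fR)² + 4 fR V_g)]/2 = [−96.6 + √(96.6² + 4×96.6×25.7)]/2 = 21.1 m/s
Subgeostrophic (V < V_g = 25.7 m/s), as expected around a low.

21.1 m s⁻¹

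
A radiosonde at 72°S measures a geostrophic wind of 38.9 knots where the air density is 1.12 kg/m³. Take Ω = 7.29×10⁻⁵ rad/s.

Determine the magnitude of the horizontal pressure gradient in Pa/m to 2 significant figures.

Coriolis parameter at 72°S:
f = 2Ω sin φ = 2 × 7.29×10⁻⁵ × sin 72° = 1.39×10⁻⁴ s⁻¹
Wind speed in SI: 38.9 knots = 20.0 m/s
Geostrophic balance rearranged: |∂P/∂n| = f ρ V_g
|∂P/∂n| = 1.39×10⁻⁴ × 1.12 × 20.0 = 3.11×10⁻³ Pa/m

3.1×10⁻³ Pa/m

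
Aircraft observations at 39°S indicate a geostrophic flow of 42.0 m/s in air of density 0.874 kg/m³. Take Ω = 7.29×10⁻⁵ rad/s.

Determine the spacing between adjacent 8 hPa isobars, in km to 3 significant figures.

238 km

Coriolis parameter at 39°S:
f = 2Ω sin φ = 2 × 7.29×10⁻⁵ × sin 39° = 9.18×10⁻⁵ s⁻¹
Geostrophic balance rearranged: |∂P/∂n| = f ρ V_g
|∂P/∂n| = 9.18×10⁻⁵ × 0.874 × 42.0 = 3.37×10⁻³ Pa/m
Isobar spacing: Δn = ΔP/|∂P/∂n| = 800 Pa / 3.37×10⁻³ Pa/m = 237520 m ≈ 238 km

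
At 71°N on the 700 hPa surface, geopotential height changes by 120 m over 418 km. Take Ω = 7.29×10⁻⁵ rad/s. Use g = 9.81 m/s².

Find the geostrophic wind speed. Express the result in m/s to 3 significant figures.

Coriolis parameter at 71°N:
f = 2Ω sin φ = 2 × 7.29×10⁻⁵ × sin 71° = 1.38×10⁻⁴ s⁻¹
Height gradient: |∂Z/∂n| = 120 m / 418000 m = 2.87×10⁻⁴
On a pressure surface, geostrophic balance gives V_g = (g/f)|∂Z/∂n|:
V_g = 9.81 × 2.87×10⁻⁴ / 1.38×10⁻⁴ = 20.4 m/s

20.4 m/s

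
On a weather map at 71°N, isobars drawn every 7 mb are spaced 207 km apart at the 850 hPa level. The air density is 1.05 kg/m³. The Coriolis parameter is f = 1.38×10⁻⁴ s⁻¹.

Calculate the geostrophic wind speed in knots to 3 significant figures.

Pressure gradient: |∂P/∂n| = 700 Pa / 207000 m = 3.38×10⁻³ Pa/m
Geostrophic balance (pressure-gradient force = Coriolis force):
V_g = (1/(fρ)) |∂P/∂n| = 3.38×10⁻³ / (1.38×10⁻⁴ × 1.05) = 23.3 m/s
Converting: 23.3 m/s × 1.944 = 45.4 knots

45.4 knots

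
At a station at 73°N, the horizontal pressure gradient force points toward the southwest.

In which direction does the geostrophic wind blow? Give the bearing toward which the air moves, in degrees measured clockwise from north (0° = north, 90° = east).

315°

The pressure-gradient force points toward the southwest (bearing 225°).
Geostrophic balance: in the Northern Hemisphere the Coriolis force deflects motion to the right, so the geostrophic wind blows 90° to the right of the pressure-gradient force (low pressure on the left).
Rotating 225° by 90° clockwise gives 315° — the wind blows toward the northwest.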